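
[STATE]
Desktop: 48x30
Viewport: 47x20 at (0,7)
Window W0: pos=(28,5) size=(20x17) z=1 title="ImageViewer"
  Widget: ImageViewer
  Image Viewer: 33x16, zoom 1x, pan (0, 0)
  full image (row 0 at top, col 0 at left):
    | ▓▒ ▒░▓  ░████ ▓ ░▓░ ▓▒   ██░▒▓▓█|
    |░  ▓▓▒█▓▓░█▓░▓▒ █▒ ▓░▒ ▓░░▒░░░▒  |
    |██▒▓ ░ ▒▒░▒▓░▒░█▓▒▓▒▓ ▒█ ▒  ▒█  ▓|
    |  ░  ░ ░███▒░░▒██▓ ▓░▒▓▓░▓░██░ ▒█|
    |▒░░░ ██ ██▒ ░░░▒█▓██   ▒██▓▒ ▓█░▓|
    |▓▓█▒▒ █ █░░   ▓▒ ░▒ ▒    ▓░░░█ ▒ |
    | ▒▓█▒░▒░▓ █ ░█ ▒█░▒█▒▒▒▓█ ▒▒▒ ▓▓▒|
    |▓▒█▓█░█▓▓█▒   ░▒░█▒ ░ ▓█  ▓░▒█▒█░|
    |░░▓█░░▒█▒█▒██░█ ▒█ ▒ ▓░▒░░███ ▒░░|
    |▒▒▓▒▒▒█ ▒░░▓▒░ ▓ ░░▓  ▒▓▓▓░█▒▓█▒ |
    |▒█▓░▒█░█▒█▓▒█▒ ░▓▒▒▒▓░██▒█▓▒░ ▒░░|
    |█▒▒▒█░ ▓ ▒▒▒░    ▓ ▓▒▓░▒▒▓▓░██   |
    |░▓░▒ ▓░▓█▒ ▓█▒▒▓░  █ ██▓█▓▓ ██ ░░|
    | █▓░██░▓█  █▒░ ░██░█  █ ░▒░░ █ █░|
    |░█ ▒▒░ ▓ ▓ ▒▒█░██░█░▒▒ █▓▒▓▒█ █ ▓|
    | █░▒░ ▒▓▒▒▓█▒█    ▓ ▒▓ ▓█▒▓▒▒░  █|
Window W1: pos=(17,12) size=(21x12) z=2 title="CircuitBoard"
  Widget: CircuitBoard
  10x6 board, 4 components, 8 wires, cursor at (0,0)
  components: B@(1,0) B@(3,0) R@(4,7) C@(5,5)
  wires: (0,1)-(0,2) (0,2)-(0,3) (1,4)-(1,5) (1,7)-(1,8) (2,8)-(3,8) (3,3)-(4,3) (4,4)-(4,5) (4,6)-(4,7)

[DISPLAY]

                            ┠──────────────────
                            ┃ ▓▒ ▒░▓  ░████ ▓ ░
                            ┃░  ▓▓▒█▓▓░█▓░▓▒ █▒
                            ┃██▒▓ ░ ▒▒░▒▓░▒░█▓▒
                            ┃  ░  ░ ░███▒░░▒██▓
                 ┏━━━━━━━━━━━━━━━━━━━┓█▒ ░░░▒█▓
                 ┃ CircuitBoard      ┃░░   ▓▒ ░
                 ┠───────────────────┨ █ ░█ ▒█░
                 ┃   0 1 2 3 4 5 6 7 ┃█▒   ░▒░█
                 ┃0  [.]  · ─ · ─ ·  ┃█▒██░█ ▒█
                 ┃                   ┃░░▓▒░ ▓ ░
                 ┃1   B              ┃█▓▒█▒ ░▓▒
                 ┃                   ┃▒▒▒░    ▓
                 ┃2                  ┃▒ ▓█▒▒▓░ 
                 ┃                   ┃━━━━━━━━━
                 ┃3   B           ·  ┃         
                 ┗━━━━━━━━━━━━━━━━━━━┛         
                                               
                                               
                                               


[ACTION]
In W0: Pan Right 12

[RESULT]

                            ┠──────────────────
                            ┃██ ▓ ░▓░ ▓▒   ██░▒
                            ┃░▓▒ █▒ ▓░▒ ▓░░▒░░░
                            ┃░▒░█▓▒▓▒▓ ▒█ ▒  ▒█
                            ┃░░▒██▓ ▓░▒▓▓░▓░██░
                 ┏━━━━━━━━━━━━━━━━━━━┓  ▒██▓▒ ▓
                 ┃ CircuitBoard      ┃    ▓░░░█
                 ┠───────────────────┨▒▒▓█ ▒▒▒ 
                 ┃   0 1 2 3 4 5 6 7 ┃ ▓█  ▓░▒█
                 ┃0  [.]  · ─ · ─ ·  ┃▓░▒░░███ 
                 ┃                   ┃ ▒▓▓▓░█▒▓
                 ┃1   B              ┃░██▒█▓▒░ 
                 ┃                   ┃▓░▒▒▓▓░██
                 ┃2                  ┃██▓█▓▓ ██
                 ┃                   ┃━━━━━━━━━
                 ┃3   B           ·  ┃         
                 ┗━━━━━━━━━━━━━━━━━━━┛         
                                               
                                               
                                               


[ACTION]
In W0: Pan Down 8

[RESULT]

                            ┠──────────────────
                            ┃█░█ ▒█ ▒ ▓░▒░░███ 
                            ┃▒░ ▓ ░░▓  ▒▓▓▓░█▒▓
                            ┃█▒ ░▓▒▒▒▓░██▒█▓▒░ 
                            ┃░    ▓ ▓▒▓░▒▒▓▓░██
                 ┏━━━━━━━━━━━━━━━━━━━┓██▓█▓▓ ██
                 ┃ CircuitBoard      ┃ █ ░▒░░ █
                 ┠───────────────────┨▒ █▓▒▓▒█ 
                 ┃   0 1 2 3 4 5 6 7 ┃▓ ▓█▒▓▒▒░
                 ┃0  [.]  · ─ · ─ ·  ┃         
                 ┃                   ┃         
                 ┃1   B              ┃         
                 ┃                   ┃         
                 ┃2                  ┃         
                 ┃                   ┃━━━━━━━━━
                 ┃3   B           ·  ┃         
                 ┗━━━━━━━━━━━━━━━━━━━┛         
                                               
                                               
                                               


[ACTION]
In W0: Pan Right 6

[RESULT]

                            ┠──────────────────
                            ┃ ▒ ▓░▒░░███ ▒░░   
                            ┃░▓  ▒▓▓▓░█▒▓█▒    
                            ┃▒▒▓░██▒█▓▒░ ▒░░   
                            ┃ ▓▒▓░▒▒▓▓░██      
                 ┏━━━━━━━━━━━━━━━━━━━┓ ██ ░░   
                 ┃ CircuitBoard      ┃░ █ █░   
                 ┠───────────────────┨▒█ █ ▓   
                 ┃   0 1 2 3 4 5 6 7 ┃▒▒░  █   
                 ┃0  [.]  · ─ · ─ ·  ┃         
                 ┃                   ┃         
                 ┃1   B              ┃         
                 ┃                   ┃         
                 ┃2                  ┃         
                 ┃                   ┃━━━━━━━━━
                 ┃3   B           ·  ┃         
                 ┗━━━━━━━━━━━━━━━━━━━┛         
                                               
                                               
                                               


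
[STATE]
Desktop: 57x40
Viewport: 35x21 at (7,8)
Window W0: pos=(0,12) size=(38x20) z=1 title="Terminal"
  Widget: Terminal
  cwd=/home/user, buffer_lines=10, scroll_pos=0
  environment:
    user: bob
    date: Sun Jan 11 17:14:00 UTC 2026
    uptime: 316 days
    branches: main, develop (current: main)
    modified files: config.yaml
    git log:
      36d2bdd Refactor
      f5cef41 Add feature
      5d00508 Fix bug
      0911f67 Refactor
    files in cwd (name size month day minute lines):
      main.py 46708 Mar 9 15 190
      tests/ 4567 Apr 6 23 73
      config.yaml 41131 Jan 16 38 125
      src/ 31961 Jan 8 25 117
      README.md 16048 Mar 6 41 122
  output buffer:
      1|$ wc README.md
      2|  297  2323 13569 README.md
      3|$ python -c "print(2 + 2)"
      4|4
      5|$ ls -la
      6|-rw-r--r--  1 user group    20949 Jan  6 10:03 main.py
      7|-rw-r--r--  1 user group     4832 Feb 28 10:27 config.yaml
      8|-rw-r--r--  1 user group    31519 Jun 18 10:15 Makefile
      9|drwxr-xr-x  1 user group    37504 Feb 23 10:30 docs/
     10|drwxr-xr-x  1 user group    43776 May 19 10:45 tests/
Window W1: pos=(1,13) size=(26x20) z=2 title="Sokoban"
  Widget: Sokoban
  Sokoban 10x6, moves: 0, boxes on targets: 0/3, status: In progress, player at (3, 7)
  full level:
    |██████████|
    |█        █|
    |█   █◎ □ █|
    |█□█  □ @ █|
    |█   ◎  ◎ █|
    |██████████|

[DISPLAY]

                                   
                                   
                                   
                                   
━━━━━━━━━━━━━━━━━━━━━━━━━━━━━━┓    
━━━━━━━━━━━━━━━━━━━┓          ┃    
ban                ┃──────────┨    
───────────────────┨          ┃    
█████              ┃d         ┃    
    █              ┃          ┃    
◎ □ █              ┃          ┃    
□ @ █              ┃          ┃    
  ◎ █              ┃  20949 Ja┃    
█████              ┃   4832 Fe┃    
: 0  0/3           ┃  31519 Ju┃    
                   ┃  37504 Fe┃    
                   ┃  43776 Ma┃    
                   ┃          ┃    
                   ┃          ┃    
                   ┃          ┃    
                   ┃          ┃    


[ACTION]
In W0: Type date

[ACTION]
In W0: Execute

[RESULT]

                                   
                                   
                                   
                                   
━━━━━━━━━━━━━━━━━━━━━━━━━━━━━━┓    
━━━━━━━━━━━━━━━━━━━┓          ┃    
ban                ┃──────────┨    
───────────────────┨          ┃    
█████              ┃d         ┃    
    █              ┃          ┃    
◎ □ █              ┃          ┃    
□ @ █              ┃          ┃    
  ◎ █              ┃  20949 Ja┃    
█████              ┃   4832 Fe┃    
: 0  0/3           ┃  31519 Ju┃    
                   ┃  37504 Fe┃    
                   ┃  43776 Ma┃    
                   ┃          ┃    
                   ┃26        ┃    
                   ┃          ┃    
                   ┃          ┃    


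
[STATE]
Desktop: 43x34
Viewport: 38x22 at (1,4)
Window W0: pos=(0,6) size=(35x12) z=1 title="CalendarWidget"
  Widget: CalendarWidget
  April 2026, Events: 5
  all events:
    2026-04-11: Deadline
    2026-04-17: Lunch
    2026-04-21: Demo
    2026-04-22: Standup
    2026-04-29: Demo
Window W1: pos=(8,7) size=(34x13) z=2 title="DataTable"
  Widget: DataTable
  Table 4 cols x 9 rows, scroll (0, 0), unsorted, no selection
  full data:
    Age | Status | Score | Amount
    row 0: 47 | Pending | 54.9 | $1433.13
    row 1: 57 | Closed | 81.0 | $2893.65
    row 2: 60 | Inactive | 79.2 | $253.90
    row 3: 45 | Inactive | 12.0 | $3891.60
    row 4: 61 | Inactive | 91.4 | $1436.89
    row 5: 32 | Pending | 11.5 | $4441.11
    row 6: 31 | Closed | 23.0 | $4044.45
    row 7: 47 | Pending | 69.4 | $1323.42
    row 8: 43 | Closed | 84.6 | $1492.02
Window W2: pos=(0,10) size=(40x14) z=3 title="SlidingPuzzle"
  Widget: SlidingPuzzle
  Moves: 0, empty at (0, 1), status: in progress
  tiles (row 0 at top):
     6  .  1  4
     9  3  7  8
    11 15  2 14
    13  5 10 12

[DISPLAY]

                                      
                                      
━━━━━━━━━━━━━━━━━━━━━━━━━━━━━━━━━┓    
 Calend┏━━━━━━━━━━━━━━━━━━━━━━━━━━━━━━
───────┃ DataTable                    
       ┠──────────────────────────────
━━━━━━━━━━━━━━━━━━━━━━━━━━━━━━━━━━━━━━
 SlidingPuzzle                        
──────────────────────────────────────
┌────┬────┬────┬────┐                 
│  6 │    │  1 │  4 │                 
├────┼────┼────┼────┤                 
│  9 │  3 │  7 │  8 │                 
├────┼────┼────┼────┤                 
│ 11 │ 15 │  2 │ 14 │                 
├────┼────┼────┼────┤                 
│ 13 │  5 │ 10 │ 12 │                 
└────┴────┴────┴────┘                 
Moves: 0                              
━━━━━━━━━━━━━━━━━━━━━━━━━━━━━━━━━━━━━━
                                      
                                      


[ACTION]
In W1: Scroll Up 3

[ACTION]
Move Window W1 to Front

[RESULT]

                                      
                                      
━━━━━━━━━━━━━━━━━━━━━━━━━━━━━━━━━┓    
 Calend┏━━━━━━━━━━━━━━━━━━━━━━━━━━━━━━
───────┃ DataTable                    
       ┠──────────────────────────────
━━━━━━━┃Age│Status  │Score│Amount     
 Slidin┃───┼────────┼─────┼────────   
───────┃47 │Pending │54.9 │$1433.13   
┌────┬─┃57 │Closed  │81.0 │$2893.65   
│  6 │ ┃60 │Inactive│79.2 │$253.90    
├────┼─┃45 │Inactive│12.0 │$3891.60   
│  9 │ ┃61 │Inactive│91.4 │$1436.89   
├────┼─┃32 │Pending │11.5 │$4441.11   
│ 11 │ ┃31 │Closed  │23.0 │$4044.45   
├────┼─┗━━━━━━━━━━━━━━━━━━━━━━━━━━━━━━
│ 13 │  5 │ 10 │ 12 │                 
└────┴────┴────┴────┘                 
Moves: 0                              
━━━━━━━━━━━━━━━━━━━━━━━━━━━━━━━━━━━━━━
                                      
                                      


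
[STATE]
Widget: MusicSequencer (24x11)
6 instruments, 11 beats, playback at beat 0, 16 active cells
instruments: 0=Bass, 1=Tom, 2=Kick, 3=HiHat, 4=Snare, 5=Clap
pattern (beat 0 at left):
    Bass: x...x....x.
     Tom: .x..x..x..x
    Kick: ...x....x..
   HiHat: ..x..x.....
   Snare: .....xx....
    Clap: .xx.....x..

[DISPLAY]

      ▼1234567890       
  Bass█···█····█·       
   Tom·█··█··█··█       
  Kick···█····█··       
 HiHat··█··█·····       
 Snare·····██····       
  Clap·██·····█··       
                        
                        
                        
                        


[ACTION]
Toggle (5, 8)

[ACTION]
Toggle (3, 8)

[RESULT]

      ▼1234567890       
  Bass█···█····█·       
   Tom·█··█··█··█       
  Kick···█····█··       
 HiHat··█··█··█··       
 Snare·····██····       
  Clap·██········       
                        
                        
                        
                        


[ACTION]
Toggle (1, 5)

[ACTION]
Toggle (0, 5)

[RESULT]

      ▼1234567890       
  Bass█···██···█·       
   Tom·█··██·█··█       
  Kick···█····█··       
 HiHat··█··█··█··       
 Snare·····██····       
  Clap·██········       
                        
                        
                        
                        


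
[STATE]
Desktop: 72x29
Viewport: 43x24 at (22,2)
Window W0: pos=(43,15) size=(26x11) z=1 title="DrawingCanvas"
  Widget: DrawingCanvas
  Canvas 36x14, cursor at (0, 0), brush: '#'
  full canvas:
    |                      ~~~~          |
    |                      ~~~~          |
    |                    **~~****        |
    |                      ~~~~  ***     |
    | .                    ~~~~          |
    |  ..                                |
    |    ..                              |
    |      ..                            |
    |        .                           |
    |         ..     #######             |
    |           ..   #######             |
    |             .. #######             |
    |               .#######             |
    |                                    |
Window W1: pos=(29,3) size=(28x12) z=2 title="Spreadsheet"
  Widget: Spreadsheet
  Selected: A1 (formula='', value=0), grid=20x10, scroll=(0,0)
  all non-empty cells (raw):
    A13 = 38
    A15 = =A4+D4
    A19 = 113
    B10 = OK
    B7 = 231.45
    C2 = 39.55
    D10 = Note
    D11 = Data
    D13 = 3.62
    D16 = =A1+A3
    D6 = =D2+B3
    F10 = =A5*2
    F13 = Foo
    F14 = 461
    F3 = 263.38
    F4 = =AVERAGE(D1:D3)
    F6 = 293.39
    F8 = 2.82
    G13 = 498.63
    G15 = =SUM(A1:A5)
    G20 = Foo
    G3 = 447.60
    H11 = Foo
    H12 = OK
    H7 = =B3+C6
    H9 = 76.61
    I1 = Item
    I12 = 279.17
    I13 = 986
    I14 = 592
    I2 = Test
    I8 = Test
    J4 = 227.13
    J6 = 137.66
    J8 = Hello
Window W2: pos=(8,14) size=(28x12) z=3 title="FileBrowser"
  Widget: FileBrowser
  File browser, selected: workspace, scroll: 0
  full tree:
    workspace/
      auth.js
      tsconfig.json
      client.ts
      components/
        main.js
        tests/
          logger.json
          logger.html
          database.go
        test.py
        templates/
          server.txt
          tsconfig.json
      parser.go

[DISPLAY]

                                           
       ┏━━━━━━━━━━━━━━━━━━━━━━━━━━┓        
       ┃ Spreadsheet              ┃        
       ┠──────────────────────────┨        
       ┃A1:                       ┃        
       ┃       A       B       C  ┃        
       ┃--------------------------┃        
       ┃  1      [0]       0      ┃        
       ┃  2        0       0   39.┃        
       ┃  3        0       0      ┃        
       ┃  4        0       0      ┃        
       ┃  5        0       0      ┃        
━━━━━━━━━━━━━┓━━━━━━━━━━━━━━━━━━━━┛        
             ┃       ┏━━━━━━━━━━━━━━━━━━━━━
─────────────┨       ┃ DrawingCanvas       
ce/          ┃       ┠─────────────────────
             ┃       ┃+                    
json         ┃       ┃                     
             ┃       ┃                    *
nents/       ┃       ┃                     
             ┃       ┃ .                   
             ┃       ┃  ..                 
             ┃       ┃    ..               
━━━━━━━━━━━━━┛       ┗━━━━━━━━━━━━━━━━━━━━━


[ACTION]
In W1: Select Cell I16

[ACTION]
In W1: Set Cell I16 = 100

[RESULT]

                                           
       ┏━━━━━━━━━━━━━━━━━━━━━━━━━━┓        
       ┃ Spreadsheet              ┃        
       ┠──────────────────────────┨        
       ┃I16: 100                  ┃        
       ┃       A       B       C  ┃        
       ┃--------------------------┃        
       ┃  1        0       0      ┃        
       ┃  2        0       0   39.┃        
       ┃  3        0       0      ┃        
       ┃  4        0       0      ┃        
       ┃  5        0       0      ┃        
━━━━━━━━━━━━━┓━━━━━━━━━━━━━━━━━━━━┛        
             ┃       ┏━━━━━━━━━━━━━━━━━━━━━
─────────────┨       ┃ DrawingCanvas       
ce/          ┃       ┠─────────────────────
             ┃       ┃+                    
json         ┃       ┃                     
             ┃       ┃                    *
nents/       ┃       ┃                     
             ┃       ┃ .                   
             ┃       ┃  ..                 
             ┃       ┃    ..               
━━━━━━━━━━━━━┛       ┗━━━━━━━━━━━━━━━━━━━━━


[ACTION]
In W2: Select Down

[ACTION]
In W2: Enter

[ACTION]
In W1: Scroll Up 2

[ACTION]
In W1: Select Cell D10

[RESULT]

                                           
       ┏━━━━━━━━━━━━━━━━━━━━━━━━━━┓        
       ┃ Spreadsheet              ┃        
       ┠──────────────────────────┨        
       ┃D10: Note                 ┃        
       ┃       A       B       C  ┃        
       ┃--------------------------┃        
       ┃  1        0       0      ┃        
       ┃  2        0       0   39.┃        
       ┃  3        0       0      ┃        
       ┃  4        0       0      ┃        
       ┃  5        0       0      ┃        
━━━━━━━━━━━━━┓━━━━━━━━━━━━━━━━━━━━┛        
             ┃       ┏━━━━━━━━━━━━━━━━━━━━━
─────────────┨       ┃ DrawingCanvas       
ce/          ┃       ┠─────────────────────
             ┃       ┃+                    
json         ┃       ┃                     
             ┃       ┃                    *
nents/       ┃       ┃                     
             ┃       ┃ .                   
             ┃       ┃  ..                 
             ┃       ┃    ..               
━━━━━━━━━━━━━┛       ┗━━━━━━━━━━━━━━━━━━━━━


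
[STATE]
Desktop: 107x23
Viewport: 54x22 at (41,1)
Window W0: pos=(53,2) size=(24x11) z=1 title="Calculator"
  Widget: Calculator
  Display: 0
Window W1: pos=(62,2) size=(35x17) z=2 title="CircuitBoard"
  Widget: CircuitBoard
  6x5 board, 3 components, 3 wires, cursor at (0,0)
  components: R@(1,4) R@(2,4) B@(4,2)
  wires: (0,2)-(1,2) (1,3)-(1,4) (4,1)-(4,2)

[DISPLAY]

                                                      
            ┏━━━━━━━━┏━━━━━━━━━━━━━━━━━━━━━━━━━━━━━━━━
            ┃ Calcula┃ CircuitBoard                   
            ┠────────┠────────────────────────────────
            ┃        ┃   0 1 2 3 4 5                  
            ┃┌───┬───┃0  [.]      ·                   
            ┃│ 7 │ 8 ┃            │                   
            ┃├───┼───┃1           ·   · ─ R           
            ┃│ 4 │ 5 ┃                                
            ┃├───┼───┃2                   R           
            ┃│ 1 │ 2 ┃                                
            ┗━━━━━━━━┃3                               
                     ┃                                
                     ┃4       · ─ B                   
                     ┃Cursor: (0,0)                   
                     ┃                                
                     ┃                                
                     ┗━━━━━━━━━━━━━━━━━━━━━━━━━━━━━━━━
                                                      
                                                      
                                                      
                                                      


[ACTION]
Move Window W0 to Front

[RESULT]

                                                      
            ┏━━━━━━━━━━━━━━━━━━━━━━┓━━━━━━━━━━━━━━━━━━
            ┃ Calculator           ┃                  
            ┠──────────────────────┨──────────────────
            ┃                     0┃                  
            ┃┌───┬───┬───┬───┐     ┃                  
            ┃│ 7 │ 8 │ 9 │ ÷ │     ┃                  
            ┃├───┼───┼───┼───┤     ┃  · ─ R           
            ┃│ 4 │ 5 │ 6 │ × │     ┃                  
            ┃├───┼───┼───┼───┤     ┃      R           
            ┃│ 1 │ 2 │ 3 │ - │     ┃                  
            ┗━━━━━━━━━━━━━━━━━━━━━━┛                  
                     ┃                                
                     ┃4       · ─ B                   
                     ┃Cursor: (0,0)                   
                     ┃                                
                     ┃                                
                     ┗━━━━━━━━━━━━━━━━━━━━━━━━━━━━━━━━
                                                      
                                                      
                                                      
                                                      


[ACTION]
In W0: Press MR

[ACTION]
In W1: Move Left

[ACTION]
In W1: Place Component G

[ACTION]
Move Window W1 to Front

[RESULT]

                                                      
            ┏━━━━━━━━┏━━━━━━━━━━━━━━━━━━━━━━━━━━━━━━━━
            ┃ Calcula┃ CircuitBoard                   
            ┠────────┠────────────────────────────────
            ┃        ┃   0 1 2 3 4 5                  
            ┃┌───┬───┃0  [G]      ·                   
            ┃│ 7 │ 8 ┃            │                   
            ┃├───┼───┃1           ·   · ─ R           
            ┃│ 4 │ 5 ┃                                
            ┃├───┼───┃2                   R           
            ┃│ 1 │ 2 ┃                                
            ┗━━━━━━━━┃3                               
                     ┃                                
                     ┃4       · ─ B                   
                     ┃Cursor: (0,0)                   
                     ┃                                
                     ┃                                
                     ┗━━━━━━━━━━━━━━━━━━━━━━━━━━━━━━━━
                                                      
                                                      
                                                      
                                                      


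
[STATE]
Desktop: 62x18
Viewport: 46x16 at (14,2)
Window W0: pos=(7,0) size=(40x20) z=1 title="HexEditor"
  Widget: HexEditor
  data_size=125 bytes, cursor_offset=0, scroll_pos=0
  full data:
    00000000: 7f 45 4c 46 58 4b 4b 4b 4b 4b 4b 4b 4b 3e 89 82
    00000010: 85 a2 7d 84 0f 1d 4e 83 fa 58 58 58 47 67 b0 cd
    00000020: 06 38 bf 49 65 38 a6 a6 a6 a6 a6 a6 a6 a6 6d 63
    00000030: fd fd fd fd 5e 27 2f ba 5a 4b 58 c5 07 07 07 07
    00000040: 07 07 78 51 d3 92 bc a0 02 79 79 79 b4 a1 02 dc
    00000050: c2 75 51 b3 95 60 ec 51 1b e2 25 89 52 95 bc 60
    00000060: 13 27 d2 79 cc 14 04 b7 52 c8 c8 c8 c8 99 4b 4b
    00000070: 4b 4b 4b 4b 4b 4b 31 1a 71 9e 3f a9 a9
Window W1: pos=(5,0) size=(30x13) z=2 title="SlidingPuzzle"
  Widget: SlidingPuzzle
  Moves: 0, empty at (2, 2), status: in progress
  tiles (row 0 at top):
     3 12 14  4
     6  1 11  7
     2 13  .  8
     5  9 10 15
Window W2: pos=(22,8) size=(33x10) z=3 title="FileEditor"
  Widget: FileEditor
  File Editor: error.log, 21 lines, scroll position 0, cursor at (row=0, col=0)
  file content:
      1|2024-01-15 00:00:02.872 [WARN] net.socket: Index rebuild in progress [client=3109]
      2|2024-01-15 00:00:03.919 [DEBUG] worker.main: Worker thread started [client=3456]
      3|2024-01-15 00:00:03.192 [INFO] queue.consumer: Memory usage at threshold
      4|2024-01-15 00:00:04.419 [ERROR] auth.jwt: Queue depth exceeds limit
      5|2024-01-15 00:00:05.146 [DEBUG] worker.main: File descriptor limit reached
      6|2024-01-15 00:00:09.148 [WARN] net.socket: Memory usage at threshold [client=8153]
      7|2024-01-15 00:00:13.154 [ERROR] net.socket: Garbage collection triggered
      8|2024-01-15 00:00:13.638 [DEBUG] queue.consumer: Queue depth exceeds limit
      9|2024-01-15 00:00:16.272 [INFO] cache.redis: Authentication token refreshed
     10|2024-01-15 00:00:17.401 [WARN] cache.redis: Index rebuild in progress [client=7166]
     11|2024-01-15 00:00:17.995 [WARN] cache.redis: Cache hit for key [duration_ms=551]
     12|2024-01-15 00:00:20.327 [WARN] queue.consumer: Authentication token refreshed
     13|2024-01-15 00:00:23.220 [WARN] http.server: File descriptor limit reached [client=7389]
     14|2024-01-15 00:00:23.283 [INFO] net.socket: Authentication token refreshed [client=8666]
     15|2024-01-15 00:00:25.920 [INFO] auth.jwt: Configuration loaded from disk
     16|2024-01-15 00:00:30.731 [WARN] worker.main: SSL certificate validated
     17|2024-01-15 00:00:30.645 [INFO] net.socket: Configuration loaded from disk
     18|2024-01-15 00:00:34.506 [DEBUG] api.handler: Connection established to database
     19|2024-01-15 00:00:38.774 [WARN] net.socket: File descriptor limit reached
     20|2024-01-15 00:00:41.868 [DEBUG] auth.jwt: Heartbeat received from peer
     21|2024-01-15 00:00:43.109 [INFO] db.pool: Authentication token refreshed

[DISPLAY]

────────────────────┨───────────┨             
──┬────┬────┐       ┃ 4b 4b  4b ┃             
2 │ 14 │  4 │       ┃ 4e 83  fa ┃             
──┼────┼────┤       ┃ a6 a6  a6 ┃             
1 │ 11 │  7 │       ┃ 2f ba  5a ┃             
──┼────┼────┤       ┃ bc a0  02 ┃             
3 │    │┏━━━━━━━━━━━━━━━━━━━━━━━━━━━━━━━┓     
──┼────┼┃ FileEditor                    ┃     
9 │ 10 │┠───────────────────────────────┨     
──┴────┴┃█024-01-15 00:00:02.872 [WARN]▲┃     
━━━━━━━━┃2024-01-15 00:00:03.919 [DEBUG█┃     
        ┃2024-01-15 00:00:03.192 [INFO]░┃     
        ┃2024-01-15 00:00:04.419 [ERROR░┃     
        ┃2024-01-15 00:00:05.146 [DEBUG░┃     
        ┃2024-01-15 00:00:09.148 [WARN]▼┃     
        ┗━━━━━━━━━━━━━━━━━━━━━━━━━━━━━━━┛     


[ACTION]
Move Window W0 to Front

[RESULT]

────────────────────────────────┨             
00  7F 45 4c 46 58 4b 4b 4b  4b ┃             
10  85 a2 7d 84 0f 1d 4e 83  fa ┃             
20  06 38 bf 49 65 38 a6 a6  a6 ┃             
30  fd fd fd fd 5e 27 2f ba  5a ┃             
40  07 07 78 51 d3 92 bc a0  02 ┃             
50  c2 75 51 b3 95 60 ec 51  1b ┃━━━━━━━┓     
60  13 27 d2 79 cc 14 04 b7  52 ┃       ┃     
70  4b 4b 4b 4b 4b 4b 31 1a  71 ┃───────┨     
                                ┃[WARN]▲┃     
                                ┃[DEBUG█┃     
                                ┃[INFO]░┃     
                                ┃[ERROR░┃     
                                ┃[DEBUG░┃     
                                ┃[WARN]▼┃     
                                ┃━━━━━━━┛     


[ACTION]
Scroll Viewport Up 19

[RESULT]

━━━━━━━━━━━━━━━━━━━━━━━━━━━━━━━━┓             
itor                            ┃             
────────────────────────────────┨             
00  7F 45 4c 46 58 4b 4b 4b  4b ┃             
10  85 a2 7d 84 0f 1d 4e 83  fa ┃             
20  06 38 bf 49 65 38 a6 a6  a6 ┃             
30  fd fd fd fd 5e 27 2f ba  5a ┃             
40  07 07 78 51 d3 92 bc a0  02 ┃             
50  c2 75 51 b3 95 60 ec 51  1b ┃━━━━━━━┓     
60  13 27 d2 79 cc 14 04 b7  52 ┃       ┃     
70  4b 4b 4b 4b 4b 4b 31 1a  71 ┃───────┨     
                                ┃[WARN]▲┃     
                                ┃[DEBUG█┃     
                                ┃[INFO]░┃     
                                ┃[ERROR░┃     
                                ┃[DEBUG░┃     


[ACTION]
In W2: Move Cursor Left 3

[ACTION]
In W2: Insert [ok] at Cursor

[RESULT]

━━━━━━━━━━━━━━━━━━━━━━━━━━━━━━━━┓             
itor                            ┃             
────────────────────────────────┨             
00  7F 45 4c 46 58 4b 4b 4b  4b ┃             
10  85 a2 7d 84 0f 1d 4e 83  fa ┃             
20  06 38 bf 49 65 38 a6 a6  a6 ┃             
30  fd fd fd fd 5e 27 2f ba  5a ┃             
40  07 07 78 51 d3 92 bc a0  02 ┃             
50  c2 75 51 b3 95 60 ec 51  1b ┃━━━━━━━┓     
60  13 27 d2 79 cc 14 04 b7  52 ┃       ┃     
70  4b 4b 4b 4b 4b 4b 31 1a  71 ┃───────┨     
                                ┃2 [WAR▲┃     
                                ┃[DEBUG█┃     
                                ┃[INFO]░┃     
                                ┃[ERROR░┃     
                                ┃[DEBUG░┃     


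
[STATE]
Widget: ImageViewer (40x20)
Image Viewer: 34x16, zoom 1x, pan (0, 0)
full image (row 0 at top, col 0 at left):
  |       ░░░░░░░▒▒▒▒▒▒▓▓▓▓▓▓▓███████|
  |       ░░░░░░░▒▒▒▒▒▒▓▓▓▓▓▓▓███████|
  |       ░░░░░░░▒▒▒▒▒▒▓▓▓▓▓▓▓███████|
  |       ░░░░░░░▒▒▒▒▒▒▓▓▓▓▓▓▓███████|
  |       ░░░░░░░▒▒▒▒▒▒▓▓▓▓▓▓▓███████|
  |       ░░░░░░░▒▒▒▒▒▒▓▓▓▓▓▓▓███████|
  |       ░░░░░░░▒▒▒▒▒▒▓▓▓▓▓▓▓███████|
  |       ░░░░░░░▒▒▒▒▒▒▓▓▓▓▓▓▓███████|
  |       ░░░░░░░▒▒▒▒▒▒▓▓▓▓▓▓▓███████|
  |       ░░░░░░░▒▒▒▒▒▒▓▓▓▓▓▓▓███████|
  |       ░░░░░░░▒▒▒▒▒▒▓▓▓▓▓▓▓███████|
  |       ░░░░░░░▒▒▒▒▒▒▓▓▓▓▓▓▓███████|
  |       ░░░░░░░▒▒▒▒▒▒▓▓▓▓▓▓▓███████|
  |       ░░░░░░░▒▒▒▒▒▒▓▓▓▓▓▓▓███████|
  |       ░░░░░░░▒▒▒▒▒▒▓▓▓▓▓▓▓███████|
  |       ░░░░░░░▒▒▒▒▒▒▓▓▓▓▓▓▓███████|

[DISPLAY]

       ░░░░░░░▒▒▒▒▒▒▓▓▓▓▓▓▓███████      
       ░░░░░░░▒▒▒▒▒▒▓▓▓▓▓▓▓███████      
       ░░░░░░░▒▒▒▒▒▒▓▓▓▓▓▓▓███████      
       ░░░░░░░▒▒▒▒▒▒▓▓▓▓▓▓▓███████      
       ░░░░░░░▒▒▒▒▒▒▓▓▓▓▓▓▓███████      
       ░░░░░░░▒▒▒▒▒▒▓▓▓▓▓▓▓███████      
       ░░░░░░░▒▒▒▒▒▒▓▓▓▓▓▓▓███████      
       ░░░░░░░▒▒▒▒▒▒▓▓▓▓▓▓▓███████      
       ░░░░░░░▒▒▒▒▒▒▓▓▓▓▓▓▓███████      
       ░░░░░░░▒▒▒▒▒▒▓▓▓▓▓▓▓███████      
       ░░░░░░░▒▒▒▒▒▒▓▓▓▓▓▓▓███████      
       ░░░░░░░▒▒▒▒▒▒▓▓▓▓▓▓▓███████      
       ░░░░░░░▒▒▒▒▒▒▓▓▓▓▓▓▓███████      
       ░░░░░░░▒▒▒▒▒▒▓▓▓▓▓▓▓███████      
       ░░░░░░░▒▒▒▒▒▒▓▓▓▓▓▓▓███████      
       ░░░░░░░▒▒▒▒▒▒▓▓▓▓▓▓▓███████      
                                        
                                        
                                        
                                        


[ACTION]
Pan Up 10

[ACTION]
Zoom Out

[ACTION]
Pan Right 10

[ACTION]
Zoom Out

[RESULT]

░░░░▒▒▒▒▒▒▓▓▓▓▓▓▓███████                
░░░░▒▒▒▒▒▒▓▓▓▓▓▓▓███████                
░░░░▒▒▒▒▒▒▓▓▓▓▓▓▓███████                
░░░░▒▒▒▒▒▒▓▓▓▓▓▓▓███████                
░░░░▒▒▒▒▒▒▓▓▓▓▓▓▓███████                
░░░░▒▒▒▒▒▒▓▓▓▓▓▓▓███████                
░░░░▒▒▒▒▒▒▓▓▓▓▓▓▓███████                
░░░░▒▒▒▒▒▒▓▓▓▓▓▓▓███████                
░░░░▒▒▒▒▒▒▓▓▓▓▓▓▓███████                
░░░░▒▒▒▒▒▒▓▓▓▓▓▓▓███████                
░░░░▒▒▒▒▒▒▓▓▓▓▓▓▓███████                
░░░░▒▒▒▒▒▒▓▓▓▓▓▓▓███████                
░░░░▒▒▒▒▒▒▓▓▓▓▓▓▓███████                
░░░░▒▒▒▒▒▒▓▓▓▓▓▓▓███████                
░░░░▒▒▒▒▒▒▓▓▓▓▓▓▓███████                
░░░░▒▒▒▒▒▒▓▓▓▓▓▓▓███████                
                                        
                                        
                                        
                                        
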